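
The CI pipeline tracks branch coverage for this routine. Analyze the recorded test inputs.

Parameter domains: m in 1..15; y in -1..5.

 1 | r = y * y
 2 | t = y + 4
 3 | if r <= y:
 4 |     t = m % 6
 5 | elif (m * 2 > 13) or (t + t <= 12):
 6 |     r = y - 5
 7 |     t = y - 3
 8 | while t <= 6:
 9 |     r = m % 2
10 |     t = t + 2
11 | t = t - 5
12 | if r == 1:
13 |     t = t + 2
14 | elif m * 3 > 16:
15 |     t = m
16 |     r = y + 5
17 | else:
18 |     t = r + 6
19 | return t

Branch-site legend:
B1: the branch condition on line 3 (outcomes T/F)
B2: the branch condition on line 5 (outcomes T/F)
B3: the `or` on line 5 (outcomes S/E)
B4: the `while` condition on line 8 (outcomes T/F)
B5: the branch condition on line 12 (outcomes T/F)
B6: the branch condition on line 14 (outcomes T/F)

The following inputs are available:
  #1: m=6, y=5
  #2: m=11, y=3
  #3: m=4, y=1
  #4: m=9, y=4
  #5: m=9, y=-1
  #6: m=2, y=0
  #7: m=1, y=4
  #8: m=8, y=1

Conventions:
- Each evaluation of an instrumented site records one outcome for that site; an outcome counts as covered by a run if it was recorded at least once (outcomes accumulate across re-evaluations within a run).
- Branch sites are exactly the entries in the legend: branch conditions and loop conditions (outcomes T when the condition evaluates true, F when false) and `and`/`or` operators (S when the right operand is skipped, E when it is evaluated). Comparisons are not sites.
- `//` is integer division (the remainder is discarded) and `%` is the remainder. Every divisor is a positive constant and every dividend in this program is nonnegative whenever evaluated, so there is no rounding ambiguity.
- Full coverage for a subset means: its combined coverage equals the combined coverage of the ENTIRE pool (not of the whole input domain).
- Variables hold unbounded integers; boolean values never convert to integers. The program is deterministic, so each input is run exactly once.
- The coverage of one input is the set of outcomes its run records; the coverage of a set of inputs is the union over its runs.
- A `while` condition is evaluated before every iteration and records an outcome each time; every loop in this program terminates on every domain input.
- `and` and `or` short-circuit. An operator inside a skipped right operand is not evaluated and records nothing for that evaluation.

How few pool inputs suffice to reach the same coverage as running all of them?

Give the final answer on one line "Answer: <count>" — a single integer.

test 1 (m=6, y=5) fires B1->F, B3->E, B2->F, B4->F, B5->F, B6->T; hits B1=F, B2=F, B3=E, B4=F, B5=F, B6=T
test 2 (m=11, y=3) fires B1->F, B3->S, B2->T, B4->T, B4->T, B4->T, B4->T, B4->F, B5->T; hits B1=F, B2=T, B3=S, B4=T, B4=F, B5=T
test 3 (m=4, y=1) fires B1->T, B4->T, B4->T, B4->F, B5->F, B6->F; hits B1=T, B4=T, B4=F, B5=F, B6=F
test 4 (m=9, y=4) fires B1->F, B3->S, B2->T, B4->T, B4->T, B4->T, B4->F, B5->T; hits B1=F, B2=T, B3=S, B4=T, B4=F, B5=T
test 5 (m=9, y=-1) fires B1->F, B3->S, B2->T, B4->T, B4->T, B4->T, B4->T, B4->T, B4->T, B4->F, B5->T; hits B1=F, B2=T, B3=S, B4=T, B4=F, B5=T
test 6 (m=2, y=0) fires B1->T, B4->T, B4->T, B4->T, B4->F, B5->F, B6->F; hits B1=T, B4=T, B4=F, B5=F, B6=F
test 7 (m=1, y=4) fires B1->F, B3->E, B2->F, B4->F, B5->F, B6->F; hits B1=F, B2=F, B3=E, B4=F, B5=F, B6=F
test 8 (m=8, y=1) fires B1->T, B4->T, B4->T, B4->T, B4->F, B5->F, B6->T; hits B1=T, B4=T, B4=F, B5=F, B6=T
together the pool reaches 12 outcomes: B1=T, B1=F, B2=T, B2=F, B3=S, B3=E, B4=T, B4=F, B5=T, B5=F, B6=T, B6=F
every size-1 subset falls short of the 12 outcomes (best: 6/12)
every size-2 subset falls short of the 12 outcomes (best: 10/12)
size 3: inputs {1, 2, 3} cover all 12 outcomes, and no lexicographically smaller subset of this size does

Answer: 3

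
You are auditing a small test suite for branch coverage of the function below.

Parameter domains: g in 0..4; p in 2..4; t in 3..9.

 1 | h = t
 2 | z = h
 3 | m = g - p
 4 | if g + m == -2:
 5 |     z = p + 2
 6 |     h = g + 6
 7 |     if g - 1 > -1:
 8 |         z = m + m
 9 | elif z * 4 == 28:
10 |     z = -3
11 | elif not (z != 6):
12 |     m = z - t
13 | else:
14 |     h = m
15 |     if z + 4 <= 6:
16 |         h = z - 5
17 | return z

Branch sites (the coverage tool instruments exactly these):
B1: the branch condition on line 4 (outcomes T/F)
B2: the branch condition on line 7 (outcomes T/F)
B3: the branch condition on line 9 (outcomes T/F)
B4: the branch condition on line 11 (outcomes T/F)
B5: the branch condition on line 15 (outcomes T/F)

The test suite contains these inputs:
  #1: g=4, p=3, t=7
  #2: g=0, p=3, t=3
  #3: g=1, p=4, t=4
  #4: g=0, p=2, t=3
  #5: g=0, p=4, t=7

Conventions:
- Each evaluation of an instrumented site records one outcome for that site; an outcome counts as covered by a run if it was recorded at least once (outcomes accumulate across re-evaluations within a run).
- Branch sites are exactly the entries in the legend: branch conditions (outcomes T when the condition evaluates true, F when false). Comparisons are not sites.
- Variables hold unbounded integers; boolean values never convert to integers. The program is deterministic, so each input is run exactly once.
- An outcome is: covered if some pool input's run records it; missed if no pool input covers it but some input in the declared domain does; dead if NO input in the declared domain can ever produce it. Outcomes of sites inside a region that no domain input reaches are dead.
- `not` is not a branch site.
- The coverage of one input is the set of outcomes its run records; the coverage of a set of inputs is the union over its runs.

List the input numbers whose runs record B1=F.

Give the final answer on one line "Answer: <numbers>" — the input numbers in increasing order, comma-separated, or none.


input #1 (g=4, p=3, t=7): produces B1=F
input #2 (g=0, p=3, t=3): produces B1=F
input #3 (g=1, p=4, t=4): does not produce B1=F
input #4 (g=0, p=2, t=3): does not produce B1=F
input #5 (g=0, p=4, t=7): produces B1=F
Answer: 1, 2, 5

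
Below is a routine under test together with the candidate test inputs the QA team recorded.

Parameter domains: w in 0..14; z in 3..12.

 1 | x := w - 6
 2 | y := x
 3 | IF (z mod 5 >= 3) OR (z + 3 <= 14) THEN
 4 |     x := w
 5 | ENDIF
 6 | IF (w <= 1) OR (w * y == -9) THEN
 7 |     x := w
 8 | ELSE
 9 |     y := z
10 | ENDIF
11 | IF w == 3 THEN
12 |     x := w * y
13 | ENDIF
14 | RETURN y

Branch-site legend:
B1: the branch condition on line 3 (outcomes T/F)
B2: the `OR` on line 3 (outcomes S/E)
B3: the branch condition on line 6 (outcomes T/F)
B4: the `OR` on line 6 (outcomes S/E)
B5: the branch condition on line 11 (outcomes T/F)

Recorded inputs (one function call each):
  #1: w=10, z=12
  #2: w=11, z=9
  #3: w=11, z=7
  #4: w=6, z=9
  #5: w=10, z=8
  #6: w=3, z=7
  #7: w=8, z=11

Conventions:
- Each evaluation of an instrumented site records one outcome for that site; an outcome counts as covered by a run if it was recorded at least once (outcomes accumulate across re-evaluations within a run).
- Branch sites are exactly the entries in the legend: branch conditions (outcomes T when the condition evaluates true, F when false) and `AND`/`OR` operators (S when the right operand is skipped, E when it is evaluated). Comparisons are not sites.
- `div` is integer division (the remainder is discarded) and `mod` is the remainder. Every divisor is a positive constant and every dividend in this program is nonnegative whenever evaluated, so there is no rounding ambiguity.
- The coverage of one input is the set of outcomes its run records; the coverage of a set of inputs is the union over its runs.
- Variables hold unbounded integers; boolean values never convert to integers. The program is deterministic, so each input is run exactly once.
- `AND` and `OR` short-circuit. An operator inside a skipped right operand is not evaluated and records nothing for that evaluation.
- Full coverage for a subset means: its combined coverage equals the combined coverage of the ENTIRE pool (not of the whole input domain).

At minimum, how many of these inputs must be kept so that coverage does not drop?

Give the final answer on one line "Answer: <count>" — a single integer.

test 1 (w=10, z=12) fires B2->E, B1->F, B4->E, B3->F, B5->F; hits B1=F, B2=E, B3=F, B4=E, B5=F
test 2 (w=11, z=9) fires B2->S, B1->T, B4->E, B3->F, B5->F; hits B1=T, B2=S, B3=F, B4=E, B5=F
test 3 (w=11, z=7) fires B2->E, B1->T, B4->E, B3->F, B5->F; hits B1=T, B2=E, B3=F, B4=E, B5=F
test 4 (w=6, z=9) fires B2->S, B1->T, B4->E, B3->F, B5->F; hits B1=T, B2=S, B3=F, B4=E, B5=F
test 5 (w=10, z=8) fires B2->S, B1->T, B4->E, B3->F, B5->F; hits B1=T, B2=S, B3=F, B4=E, B5=F
test 6 (w=3, z=7) fires B2->E, B1->T, B4->E, B3->T, B5->T; hits B1=T, B2=E, B3=T, B4=E, B5=T
test 7 (w=8, z=11) fires B2->E, B1->T, B4->E, B3->F, B5->F; hits B1=T, B2=E, B3=F, B4=E, B5=F
union over all inputs: B1=T, B1=F, B2=S, B2=E, B3=T, B3=F, B4=E, B5=T, B5=F (9 outcomes)
every size-1 subset falls short of the 9 outcomes (best: 5/9)
every size-2 subset falls short of the 9 outcomes (best: 8/9)
the canonical winner is {1, 2, 6}: size 3, full 9-outcome coverage, earliest index list among size-3 covers

Answer: 3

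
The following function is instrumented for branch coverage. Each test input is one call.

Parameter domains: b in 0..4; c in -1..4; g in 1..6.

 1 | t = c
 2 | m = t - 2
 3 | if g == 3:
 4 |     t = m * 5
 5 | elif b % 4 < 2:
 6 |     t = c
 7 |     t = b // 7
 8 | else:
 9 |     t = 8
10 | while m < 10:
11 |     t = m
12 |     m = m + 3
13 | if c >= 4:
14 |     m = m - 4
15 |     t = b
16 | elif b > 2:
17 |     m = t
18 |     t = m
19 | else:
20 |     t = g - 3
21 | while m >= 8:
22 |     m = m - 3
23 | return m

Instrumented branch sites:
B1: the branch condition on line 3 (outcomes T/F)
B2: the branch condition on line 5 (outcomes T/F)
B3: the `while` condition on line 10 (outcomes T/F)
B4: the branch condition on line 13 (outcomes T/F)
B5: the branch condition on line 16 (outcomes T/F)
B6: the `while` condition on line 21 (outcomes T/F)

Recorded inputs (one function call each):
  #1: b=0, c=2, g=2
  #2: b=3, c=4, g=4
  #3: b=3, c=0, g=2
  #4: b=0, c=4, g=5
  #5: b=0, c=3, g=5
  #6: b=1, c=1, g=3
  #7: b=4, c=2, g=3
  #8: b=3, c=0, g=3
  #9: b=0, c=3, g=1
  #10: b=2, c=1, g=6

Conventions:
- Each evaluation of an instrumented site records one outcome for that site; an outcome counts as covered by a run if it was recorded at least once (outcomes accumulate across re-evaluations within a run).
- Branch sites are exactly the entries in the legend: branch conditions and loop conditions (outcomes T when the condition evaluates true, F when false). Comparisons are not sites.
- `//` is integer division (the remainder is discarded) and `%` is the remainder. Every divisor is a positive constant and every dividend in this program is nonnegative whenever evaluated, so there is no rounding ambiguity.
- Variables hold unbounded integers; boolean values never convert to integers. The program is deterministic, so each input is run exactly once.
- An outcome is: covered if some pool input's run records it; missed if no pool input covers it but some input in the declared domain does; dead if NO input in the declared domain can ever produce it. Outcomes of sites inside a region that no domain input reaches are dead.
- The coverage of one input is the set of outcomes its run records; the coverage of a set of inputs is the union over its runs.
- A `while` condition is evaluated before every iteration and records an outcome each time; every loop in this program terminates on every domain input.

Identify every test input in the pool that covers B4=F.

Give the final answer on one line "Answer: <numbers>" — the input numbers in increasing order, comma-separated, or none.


input #1 (b=0, c=2, g=2): records B4=F
input #2 (b=3, c=4, g=4): does not record B4=F
input #3 (b=3, c=0, g=2): records B4=F
input #4 (b=0, c=4, g=5): does not record B4=F
input #5 (b=0, c=3, g=5): records B4=F
input #6 (b=1, c=1, g=3): records B4=F
input #7 (b=4, c=2, g=3): records B4=F
input #8 (b=3, c=0, g=3): records B4=F
input #9 (b=0, c=3, g=1): records B4=F
input #10 (b=2, c=1, g=6): records B4=F
Answer: 1, 3, 5, 6, 7, 8, 9, 10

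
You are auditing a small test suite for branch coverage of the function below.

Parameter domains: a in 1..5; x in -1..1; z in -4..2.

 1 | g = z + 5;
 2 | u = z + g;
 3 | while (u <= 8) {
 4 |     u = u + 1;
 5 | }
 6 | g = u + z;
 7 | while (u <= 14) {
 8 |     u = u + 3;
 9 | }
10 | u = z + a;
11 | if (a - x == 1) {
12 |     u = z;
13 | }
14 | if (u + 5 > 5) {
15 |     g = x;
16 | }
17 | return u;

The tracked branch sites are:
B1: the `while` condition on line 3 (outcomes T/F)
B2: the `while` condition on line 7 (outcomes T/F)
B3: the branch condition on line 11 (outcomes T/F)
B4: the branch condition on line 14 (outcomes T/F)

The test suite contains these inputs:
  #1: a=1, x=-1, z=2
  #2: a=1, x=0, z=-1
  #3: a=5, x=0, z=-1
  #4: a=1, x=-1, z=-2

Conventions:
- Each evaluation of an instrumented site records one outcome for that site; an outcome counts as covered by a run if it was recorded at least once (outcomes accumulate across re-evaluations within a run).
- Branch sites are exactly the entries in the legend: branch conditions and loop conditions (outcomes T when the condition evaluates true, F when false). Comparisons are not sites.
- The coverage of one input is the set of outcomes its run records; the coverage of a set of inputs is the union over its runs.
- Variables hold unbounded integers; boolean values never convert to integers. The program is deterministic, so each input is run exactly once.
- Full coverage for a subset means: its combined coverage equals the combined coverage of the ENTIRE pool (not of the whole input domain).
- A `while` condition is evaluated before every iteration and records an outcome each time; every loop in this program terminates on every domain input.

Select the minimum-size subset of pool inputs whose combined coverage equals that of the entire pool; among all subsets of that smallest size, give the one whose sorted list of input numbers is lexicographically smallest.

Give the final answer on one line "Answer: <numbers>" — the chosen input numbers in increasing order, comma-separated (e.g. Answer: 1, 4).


input #1, a=1, x=-1, z=2: outcomes B1=F, B2=T, B2=F, B3=F, B4=T
input #2, a=1, x=0, z=-1: outcomes B1=T, B1=F, B2=T, B2=F, B3=T, B4=F
input #3, a=5, x=0, z=-1: outcomes B1=T, B1=F, B2=T, B2=F, B3=F, B4=T
input #4, a=1, x=-1, z=-2: outcomes B1=T, B1=F, B2=T, B2=F, B3=F, B4=F
together the pool reaches 8 outcomes: B1=T, B1=F, B2=T, B2=F, B3=T, B3=F, B4=T, B4=F
no size-1 subset reaches all 8 outcomes (best union: 6/8)
at size 2, {1, 2} reaches all 8 outcomes; every lexicographically earlier size-2 subset fails
Answer: 1, 2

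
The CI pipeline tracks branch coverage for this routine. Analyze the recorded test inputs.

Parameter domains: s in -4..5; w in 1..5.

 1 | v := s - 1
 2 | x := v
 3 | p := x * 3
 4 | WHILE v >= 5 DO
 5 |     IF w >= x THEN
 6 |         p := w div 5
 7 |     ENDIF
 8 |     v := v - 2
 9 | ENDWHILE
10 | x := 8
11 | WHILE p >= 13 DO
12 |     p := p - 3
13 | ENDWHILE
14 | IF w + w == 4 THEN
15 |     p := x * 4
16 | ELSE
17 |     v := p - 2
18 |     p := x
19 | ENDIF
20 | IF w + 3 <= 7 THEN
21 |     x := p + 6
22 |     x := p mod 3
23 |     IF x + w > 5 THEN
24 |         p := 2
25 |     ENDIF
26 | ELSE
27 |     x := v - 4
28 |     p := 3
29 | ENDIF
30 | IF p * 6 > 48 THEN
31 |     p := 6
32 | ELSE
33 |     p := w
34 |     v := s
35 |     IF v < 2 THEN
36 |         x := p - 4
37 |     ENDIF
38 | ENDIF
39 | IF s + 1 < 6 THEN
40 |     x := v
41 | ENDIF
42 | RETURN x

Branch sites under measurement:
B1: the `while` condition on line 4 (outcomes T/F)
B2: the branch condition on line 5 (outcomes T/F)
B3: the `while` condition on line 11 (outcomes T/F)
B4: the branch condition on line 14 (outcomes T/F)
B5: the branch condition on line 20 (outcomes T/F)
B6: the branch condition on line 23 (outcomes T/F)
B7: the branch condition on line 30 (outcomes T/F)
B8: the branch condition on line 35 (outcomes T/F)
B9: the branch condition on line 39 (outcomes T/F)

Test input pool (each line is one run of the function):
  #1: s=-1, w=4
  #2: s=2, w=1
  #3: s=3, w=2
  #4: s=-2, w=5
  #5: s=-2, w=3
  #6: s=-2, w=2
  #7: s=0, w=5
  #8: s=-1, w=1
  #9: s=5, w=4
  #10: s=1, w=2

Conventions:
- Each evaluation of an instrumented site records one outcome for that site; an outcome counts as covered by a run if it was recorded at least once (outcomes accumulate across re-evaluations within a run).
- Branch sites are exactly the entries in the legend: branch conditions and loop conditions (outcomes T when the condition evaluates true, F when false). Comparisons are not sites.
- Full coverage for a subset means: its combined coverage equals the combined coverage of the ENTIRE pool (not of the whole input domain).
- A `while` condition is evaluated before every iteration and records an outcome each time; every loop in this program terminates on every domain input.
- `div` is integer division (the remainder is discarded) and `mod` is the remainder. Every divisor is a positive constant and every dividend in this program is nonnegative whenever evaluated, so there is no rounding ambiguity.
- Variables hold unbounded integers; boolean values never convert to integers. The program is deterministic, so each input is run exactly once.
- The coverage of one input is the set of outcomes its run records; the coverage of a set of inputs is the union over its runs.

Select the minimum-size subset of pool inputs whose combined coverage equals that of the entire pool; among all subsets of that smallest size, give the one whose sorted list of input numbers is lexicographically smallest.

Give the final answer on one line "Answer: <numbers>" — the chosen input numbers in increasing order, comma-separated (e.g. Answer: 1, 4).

input #1 (s=-1, w=4): events B1->F, B3->F, B4->F, B5->T, B6->T, B7->F, B8->T, B9->T; covers B1=F, B3=F, B4=F, B5=T, B6=T, B7=F, B8=T, B9=T
input #2 (s=2, w=1): events B1->F, B3->F, B4->F, B5->T, B6->F, B7->F, B8->F, B9->T; covers B1=F, B3=F, B4=F, B5=T, B6=F, B7=F, B8=F, B9=T
input #3 (s=3, w=2): events B1->F, B3->F, B4->T, B5->T, B6->F, B7->T, B9->T; covers B1=F, B3=F, B4=T, B5=T, B6=F, B7=T, B9=T
input #4 (s=-2, w=5): events B1->F, B3->F, B4->F, B5->F, B7->F, B8->T, B9->T; covers B1=F, B3=F, B4=F, B5=F, B7=F, B8=T, B9=T
input #5 (s=-2, w=3): events B1->F, B3->F, B4->F, B5->T, B6->F, B7->F, B8->T, B9->T; covers B1=F, B3=F, B4=F, B5=T, B6=F, B7=F, B8=T, B9=T
input #6 (s=-2, w=2): events B1->F, B3->F, B4->T, B5->T, B6->F, B7->T, B9->T; covers B1=F, B3=F, B4=T, B5=T, B6=F, B7=T, B9=T
input #7 (s=0, w=5): events B1->F, B3->F, B4->F, B5->F, B7->F, B8->T, B9->T; covers B1=F, B3=F, B4=F, B5=F, B7=F, B8=T, B9=T
input #8 (s=-1, w=1): events B1->F, B3->F, B4->F, B5->T, B6->F, B7->F, B8->T, B9->T; covers B1=F, B3=F, B4=F, B5=T, B6=F, B7=F, B8=T, B9=T
input #9 (s=5, w=4): events B1->F, B3->F, B4->F, B5->T, B6->T, B7->F, B8->F, B9->F; covers B1=F, B3=F, B4=F, B5=T, B6=T, B7=F, B8=F, B9=F
input #10 (s=1, w=2): events B1->F, B3->F, B4->T, B5->T, B6->F, B7->T, B9->T; covers B1=F, B3=F, B4=T, B5=T, B6=F, B7=T, B9=T
the full pool covers 14 outcomes: B1=F, B3=F, B4=T, B4=F, B5=T, B5=F, B6=T, B6=F, B7=T, B7=F, B8=T, B8=F, B9=T, B9=F
no size-1 subset reaches all 14 outcomes (best union: 8/14)
no size-2 subset reaches all 14 outcomes (best union: 12/14)
the canonical winner is {3, 4, 9}: size 3, full 14-outcome coverage, earliest index list among size-3 covers

Answer: 3, 4, 9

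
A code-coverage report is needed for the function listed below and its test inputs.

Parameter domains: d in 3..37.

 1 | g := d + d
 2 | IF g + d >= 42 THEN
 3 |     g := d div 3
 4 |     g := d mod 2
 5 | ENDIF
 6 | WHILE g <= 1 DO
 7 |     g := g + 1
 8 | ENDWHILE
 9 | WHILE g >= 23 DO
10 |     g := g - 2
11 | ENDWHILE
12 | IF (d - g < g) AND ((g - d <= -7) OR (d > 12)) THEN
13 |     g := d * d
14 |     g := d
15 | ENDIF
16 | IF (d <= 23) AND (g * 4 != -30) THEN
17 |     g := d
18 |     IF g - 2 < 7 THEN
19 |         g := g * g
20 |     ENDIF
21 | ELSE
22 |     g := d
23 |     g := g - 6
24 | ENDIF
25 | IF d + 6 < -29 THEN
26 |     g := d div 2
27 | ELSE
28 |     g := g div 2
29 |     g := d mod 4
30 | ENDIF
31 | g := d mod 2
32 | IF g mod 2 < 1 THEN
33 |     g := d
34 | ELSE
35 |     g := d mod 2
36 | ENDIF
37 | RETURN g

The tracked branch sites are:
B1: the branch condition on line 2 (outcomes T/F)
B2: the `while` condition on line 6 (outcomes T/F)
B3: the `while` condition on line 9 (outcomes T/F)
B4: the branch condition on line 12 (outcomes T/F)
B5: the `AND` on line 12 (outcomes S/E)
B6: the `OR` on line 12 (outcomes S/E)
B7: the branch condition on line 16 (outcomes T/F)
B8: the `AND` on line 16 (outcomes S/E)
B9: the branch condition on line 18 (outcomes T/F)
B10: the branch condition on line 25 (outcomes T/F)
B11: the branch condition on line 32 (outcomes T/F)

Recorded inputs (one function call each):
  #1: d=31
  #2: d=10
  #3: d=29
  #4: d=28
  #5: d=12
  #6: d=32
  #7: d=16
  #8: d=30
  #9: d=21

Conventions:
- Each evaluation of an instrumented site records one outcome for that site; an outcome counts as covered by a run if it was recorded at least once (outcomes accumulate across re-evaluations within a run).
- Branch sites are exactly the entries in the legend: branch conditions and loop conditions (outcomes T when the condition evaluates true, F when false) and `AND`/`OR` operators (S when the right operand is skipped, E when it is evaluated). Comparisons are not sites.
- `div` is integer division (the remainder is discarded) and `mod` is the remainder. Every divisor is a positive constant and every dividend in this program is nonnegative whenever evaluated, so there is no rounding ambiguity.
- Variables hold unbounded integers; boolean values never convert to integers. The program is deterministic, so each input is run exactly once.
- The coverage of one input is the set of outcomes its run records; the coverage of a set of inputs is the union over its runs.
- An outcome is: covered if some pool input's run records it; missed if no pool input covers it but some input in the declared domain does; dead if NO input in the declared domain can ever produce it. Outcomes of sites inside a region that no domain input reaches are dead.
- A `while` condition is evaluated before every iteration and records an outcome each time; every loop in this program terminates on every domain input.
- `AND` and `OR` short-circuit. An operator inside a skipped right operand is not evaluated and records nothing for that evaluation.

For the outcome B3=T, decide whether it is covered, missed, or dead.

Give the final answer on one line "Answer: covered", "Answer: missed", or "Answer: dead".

B3=T is recorded by pool input(s) 5 -> covered

Answer: covered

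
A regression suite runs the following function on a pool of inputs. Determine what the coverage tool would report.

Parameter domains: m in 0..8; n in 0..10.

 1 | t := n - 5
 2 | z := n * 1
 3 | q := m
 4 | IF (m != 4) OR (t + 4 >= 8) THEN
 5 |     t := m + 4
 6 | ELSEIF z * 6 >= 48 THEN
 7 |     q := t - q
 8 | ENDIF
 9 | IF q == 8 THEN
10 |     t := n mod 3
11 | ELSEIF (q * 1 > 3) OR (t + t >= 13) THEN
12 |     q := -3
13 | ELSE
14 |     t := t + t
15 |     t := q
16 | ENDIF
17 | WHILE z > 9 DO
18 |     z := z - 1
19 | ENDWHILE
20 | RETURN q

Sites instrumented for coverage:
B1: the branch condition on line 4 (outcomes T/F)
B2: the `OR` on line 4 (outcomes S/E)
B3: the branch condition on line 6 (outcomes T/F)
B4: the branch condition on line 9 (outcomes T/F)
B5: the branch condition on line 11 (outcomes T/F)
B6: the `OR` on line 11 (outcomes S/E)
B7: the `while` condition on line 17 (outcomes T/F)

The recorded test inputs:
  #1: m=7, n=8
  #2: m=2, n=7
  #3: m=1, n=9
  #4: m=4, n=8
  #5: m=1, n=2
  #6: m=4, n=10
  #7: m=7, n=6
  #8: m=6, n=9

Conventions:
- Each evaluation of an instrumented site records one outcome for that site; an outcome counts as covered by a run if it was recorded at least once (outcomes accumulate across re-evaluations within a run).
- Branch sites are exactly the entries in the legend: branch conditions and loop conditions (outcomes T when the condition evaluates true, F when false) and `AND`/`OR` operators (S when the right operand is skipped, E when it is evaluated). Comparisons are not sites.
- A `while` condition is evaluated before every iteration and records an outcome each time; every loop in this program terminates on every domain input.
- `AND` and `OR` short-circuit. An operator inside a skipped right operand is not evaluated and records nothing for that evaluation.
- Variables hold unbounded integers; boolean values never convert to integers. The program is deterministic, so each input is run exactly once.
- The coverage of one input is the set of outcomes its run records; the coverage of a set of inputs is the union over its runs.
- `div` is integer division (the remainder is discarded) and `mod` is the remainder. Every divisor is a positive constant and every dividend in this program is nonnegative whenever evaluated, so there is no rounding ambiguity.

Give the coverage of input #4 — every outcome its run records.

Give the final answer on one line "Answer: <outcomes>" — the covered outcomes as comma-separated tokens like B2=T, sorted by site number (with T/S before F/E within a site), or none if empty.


Simulating input #4 (m=4, n=8) step by step:
  B2->E, B1->F, B3->T, B4->F, B6->E, B5->F, B7->F
as a set, this run covers: B1=F, B2=E, B3=T, B4=F, B5=F, B6=E, B7=F
Answer: B1=F, B2=E, B3=T, B4=F, B5=F, B6=E, B7=F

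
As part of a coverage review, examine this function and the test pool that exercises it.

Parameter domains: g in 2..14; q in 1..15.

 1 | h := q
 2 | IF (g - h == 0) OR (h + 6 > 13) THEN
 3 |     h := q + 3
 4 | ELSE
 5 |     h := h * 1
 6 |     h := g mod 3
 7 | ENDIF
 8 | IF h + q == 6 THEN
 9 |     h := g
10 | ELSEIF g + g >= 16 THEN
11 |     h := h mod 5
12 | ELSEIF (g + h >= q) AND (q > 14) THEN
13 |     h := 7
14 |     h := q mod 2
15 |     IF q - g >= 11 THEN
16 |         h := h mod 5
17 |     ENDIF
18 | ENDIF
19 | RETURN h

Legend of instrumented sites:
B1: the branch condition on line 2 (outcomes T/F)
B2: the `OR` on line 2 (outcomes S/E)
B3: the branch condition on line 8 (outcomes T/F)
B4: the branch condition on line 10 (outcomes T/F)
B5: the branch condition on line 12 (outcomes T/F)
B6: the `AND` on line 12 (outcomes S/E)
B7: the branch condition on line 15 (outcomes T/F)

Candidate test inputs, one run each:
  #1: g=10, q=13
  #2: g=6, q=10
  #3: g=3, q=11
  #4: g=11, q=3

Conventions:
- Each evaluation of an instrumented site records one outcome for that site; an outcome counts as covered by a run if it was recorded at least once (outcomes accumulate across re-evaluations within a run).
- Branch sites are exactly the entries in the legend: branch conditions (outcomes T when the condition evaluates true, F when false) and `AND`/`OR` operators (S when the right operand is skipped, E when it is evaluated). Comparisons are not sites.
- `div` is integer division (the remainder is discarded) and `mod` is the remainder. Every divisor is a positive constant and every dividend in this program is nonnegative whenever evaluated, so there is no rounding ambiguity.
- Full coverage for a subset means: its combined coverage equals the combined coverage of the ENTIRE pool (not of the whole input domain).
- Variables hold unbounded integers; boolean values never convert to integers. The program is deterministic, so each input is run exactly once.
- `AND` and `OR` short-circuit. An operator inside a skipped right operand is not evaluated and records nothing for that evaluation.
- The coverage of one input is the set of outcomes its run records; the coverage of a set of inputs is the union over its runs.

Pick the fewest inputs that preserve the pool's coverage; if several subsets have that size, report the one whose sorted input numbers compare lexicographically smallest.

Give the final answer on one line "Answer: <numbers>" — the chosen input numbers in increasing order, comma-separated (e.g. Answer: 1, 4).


input #1 (g=10, q=13): events B2->E, B1->T, B3->F, B4->T; covers B1=T, B2=E, B3=F, B4=T
input #2 (g=6, q=10): events B2->E, B1->T, B3->F, B4->F, B6->E, B5->F; covers B1=T, B2=E, B3=F, B4=F, B5=F, B6=E
input #3 (g=3, q=11): events B2->E, B1->T, B3->F, B4->F, B6->E, B5->F; covers B1=T, B2=E, B3=F, B4=F, B5=F, B6=E
input #4 (g=11, q=3): events B2->E, B1->F, B3->F, B4->T; covers B1=F, B2=E, B3=F, B4=T
pool-wide coverage (8 outcomes): B1=T, B1=F, B2=E, B3=F, B4=T, B4=F, B5=F, B6=E
checked all size-1 subsets: none covers 8 outcomes (max 6/8)
at size 2, {2, 4} reaches all 8 outcomes; every lexicographically earlier size-2 subset fails
Answer: 2, 4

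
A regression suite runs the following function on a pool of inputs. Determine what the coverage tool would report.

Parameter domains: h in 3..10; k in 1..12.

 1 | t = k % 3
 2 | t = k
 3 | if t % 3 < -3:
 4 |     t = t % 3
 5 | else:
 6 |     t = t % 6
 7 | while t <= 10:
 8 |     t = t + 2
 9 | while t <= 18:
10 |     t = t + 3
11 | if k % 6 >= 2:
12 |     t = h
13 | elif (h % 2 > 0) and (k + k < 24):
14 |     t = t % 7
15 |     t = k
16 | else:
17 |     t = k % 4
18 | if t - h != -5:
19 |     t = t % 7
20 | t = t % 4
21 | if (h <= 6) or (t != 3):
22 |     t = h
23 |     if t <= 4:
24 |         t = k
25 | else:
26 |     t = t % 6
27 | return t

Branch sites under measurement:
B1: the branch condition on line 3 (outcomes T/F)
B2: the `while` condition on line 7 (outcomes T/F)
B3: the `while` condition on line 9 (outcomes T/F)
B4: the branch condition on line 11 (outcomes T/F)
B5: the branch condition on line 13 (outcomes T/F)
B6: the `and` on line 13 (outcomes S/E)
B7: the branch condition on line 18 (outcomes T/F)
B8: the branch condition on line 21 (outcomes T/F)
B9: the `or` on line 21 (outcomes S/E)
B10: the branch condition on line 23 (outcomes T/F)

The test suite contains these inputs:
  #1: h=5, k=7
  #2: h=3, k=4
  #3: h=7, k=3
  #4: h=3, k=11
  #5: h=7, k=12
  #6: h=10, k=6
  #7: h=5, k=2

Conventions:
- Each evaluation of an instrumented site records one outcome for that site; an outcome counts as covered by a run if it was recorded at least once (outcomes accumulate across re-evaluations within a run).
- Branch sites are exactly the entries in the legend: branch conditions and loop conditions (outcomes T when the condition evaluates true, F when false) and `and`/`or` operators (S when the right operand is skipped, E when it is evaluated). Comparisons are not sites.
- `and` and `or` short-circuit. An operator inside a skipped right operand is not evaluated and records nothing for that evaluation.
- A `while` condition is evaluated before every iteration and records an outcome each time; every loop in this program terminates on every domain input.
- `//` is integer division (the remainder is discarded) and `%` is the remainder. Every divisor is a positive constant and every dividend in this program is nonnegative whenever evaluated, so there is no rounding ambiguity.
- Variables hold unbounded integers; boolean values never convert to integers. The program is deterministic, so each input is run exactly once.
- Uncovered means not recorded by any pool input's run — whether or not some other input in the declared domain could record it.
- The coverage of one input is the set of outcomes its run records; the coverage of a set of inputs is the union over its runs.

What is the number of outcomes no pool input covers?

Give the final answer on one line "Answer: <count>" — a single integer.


run #1 (h=5, k=7) runs B1->F, B2->T, B2->T, B2->T, B2->T, B2->T, B2->F, B3->T, B3->T, B3->T, B3->F, B4->F, B6->E, B5->T, ...; records B1=F, B2=T, B2=F, B3=T, B3=F, B4=F, B5=T, B6=E, B7=T, B8=T, B9=S, B10=F
run #2 (h=3, k=4) runs B1->F, B2->T, B2->T, B2->T, B2->T, B2->F, B3->T, B3->T, B3->T, B3->F, B4->T, B7->T, B9->S, B8->T, ...; records B1=F, B2=T, B2=F, B3=T, B3=F, B4=T, B7=T, B8=T, B9=S, B10=T
run #3 (h=7, k=3) runs B1->F, B2->T, B2->T, B2->T, B2->T, B2->F, B3->T, B3->T, B3->T, B3->F, B4->T, B7->T, B9->E, B8->T, ...; records B1=F, B2=T, B2=F, B3=T, B3=F, B4=T, B7=T, B8=T, B9=E, B10=F
run #4 (h=3, k=11) runs B1->F, B2->T, B2->T, B2->T, B2->F, B3->T, B3->T, B3->T, B3->F, B4->T, B7->T, B9->S, B8->T, B10->T; records B1=F, B2=T, B2=F, B3=T, B3=F, B4=T, B7=T, B8=T, B9=S, B10=T
run #5 (h=7, k=12) runs B1->F, B2->T, B2->T, B2->T, B2->T, B2->T, B2->T, B2->F, B3->T, B3->T, B3->T, B3->F, B4->F, B6->E, ...; records B1=F, B2=T, B2=F, B3=T, B3=F, B4=F, B5=F, B6=E, B7=T, B8=T, B9=E, B10=F
run #6 (h=10, k=6) runs B1->F, B2->T, B2->T, B2->T, B2->T, B2->T, B2->T, B2->F, B3->T, B3->T, B3->T, B3->F, B4->F, B6->S, ...; records B1=F, B2=T, B2=F, B3=T, B3=F, B4=F, B5=F, B6=S, B7=T, B8=T, B9=E, B10=F
run #7 (h=5, k=2) runs B1->F, B2->T, B2->T, B2->T, B2->T, B2->T, B2->F, B3->T, B3->T, B3->T, B3->F, B4->T, B7->T, B9->S, ...; records B1=F, B2=T, B2=F, B3=T, B3=F, B4=T, B7=T, B8=T, B9=S, B10=F
union over the pool: B1=F, B2=T, B2=F, B3=T, B3=F, B4=T, B4=F, B5=T, B5=F, B6=S, B6=E, B7=T, B8=T, B9=S, B9=E, B10=T, B10=F
uncovered (3 of 20): B1=T, B7=F, B8=F
Answer: 3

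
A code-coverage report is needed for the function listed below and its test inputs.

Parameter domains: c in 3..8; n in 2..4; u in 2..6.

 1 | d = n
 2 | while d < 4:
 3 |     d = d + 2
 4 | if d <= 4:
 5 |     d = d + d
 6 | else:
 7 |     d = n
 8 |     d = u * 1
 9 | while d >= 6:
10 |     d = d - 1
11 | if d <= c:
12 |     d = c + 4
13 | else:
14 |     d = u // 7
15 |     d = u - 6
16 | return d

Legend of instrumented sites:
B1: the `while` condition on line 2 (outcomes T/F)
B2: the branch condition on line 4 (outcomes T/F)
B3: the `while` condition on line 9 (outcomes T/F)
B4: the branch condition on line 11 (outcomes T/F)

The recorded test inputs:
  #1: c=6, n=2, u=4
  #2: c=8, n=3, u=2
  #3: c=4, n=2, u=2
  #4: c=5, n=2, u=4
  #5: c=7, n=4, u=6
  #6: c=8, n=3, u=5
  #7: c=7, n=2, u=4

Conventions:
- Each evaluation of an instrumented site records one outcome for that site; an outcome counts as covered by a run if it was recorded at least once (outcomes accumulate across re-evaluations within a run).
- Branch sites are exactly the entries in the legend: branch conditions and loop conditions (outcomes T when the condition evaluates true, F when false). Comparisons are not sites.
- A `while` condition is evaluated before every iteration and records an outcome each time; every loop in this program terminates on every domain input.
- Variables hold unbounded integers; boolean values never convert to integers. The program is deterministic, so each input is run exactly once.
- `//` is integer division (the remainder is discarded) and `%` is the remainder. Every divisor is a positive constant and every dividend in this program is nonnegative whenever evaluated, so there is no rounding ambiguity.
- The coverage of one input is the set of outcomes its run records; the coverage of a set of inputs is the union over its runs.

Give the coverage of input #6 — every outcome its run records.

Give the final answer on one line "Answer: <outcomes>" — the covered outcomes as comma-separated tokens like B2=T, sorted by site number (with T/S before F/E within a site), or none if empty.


Simulating input #6 (c=8, n=3, u=5) step by step:
  B1->T, B1->F, B2->F, B3->F, B4->T
as a set, this run covers: B1=T, B1=F, B2=F, B3=F, B4=T
Answer: B1=T, B1=F, B2=F, B3=F, B4=T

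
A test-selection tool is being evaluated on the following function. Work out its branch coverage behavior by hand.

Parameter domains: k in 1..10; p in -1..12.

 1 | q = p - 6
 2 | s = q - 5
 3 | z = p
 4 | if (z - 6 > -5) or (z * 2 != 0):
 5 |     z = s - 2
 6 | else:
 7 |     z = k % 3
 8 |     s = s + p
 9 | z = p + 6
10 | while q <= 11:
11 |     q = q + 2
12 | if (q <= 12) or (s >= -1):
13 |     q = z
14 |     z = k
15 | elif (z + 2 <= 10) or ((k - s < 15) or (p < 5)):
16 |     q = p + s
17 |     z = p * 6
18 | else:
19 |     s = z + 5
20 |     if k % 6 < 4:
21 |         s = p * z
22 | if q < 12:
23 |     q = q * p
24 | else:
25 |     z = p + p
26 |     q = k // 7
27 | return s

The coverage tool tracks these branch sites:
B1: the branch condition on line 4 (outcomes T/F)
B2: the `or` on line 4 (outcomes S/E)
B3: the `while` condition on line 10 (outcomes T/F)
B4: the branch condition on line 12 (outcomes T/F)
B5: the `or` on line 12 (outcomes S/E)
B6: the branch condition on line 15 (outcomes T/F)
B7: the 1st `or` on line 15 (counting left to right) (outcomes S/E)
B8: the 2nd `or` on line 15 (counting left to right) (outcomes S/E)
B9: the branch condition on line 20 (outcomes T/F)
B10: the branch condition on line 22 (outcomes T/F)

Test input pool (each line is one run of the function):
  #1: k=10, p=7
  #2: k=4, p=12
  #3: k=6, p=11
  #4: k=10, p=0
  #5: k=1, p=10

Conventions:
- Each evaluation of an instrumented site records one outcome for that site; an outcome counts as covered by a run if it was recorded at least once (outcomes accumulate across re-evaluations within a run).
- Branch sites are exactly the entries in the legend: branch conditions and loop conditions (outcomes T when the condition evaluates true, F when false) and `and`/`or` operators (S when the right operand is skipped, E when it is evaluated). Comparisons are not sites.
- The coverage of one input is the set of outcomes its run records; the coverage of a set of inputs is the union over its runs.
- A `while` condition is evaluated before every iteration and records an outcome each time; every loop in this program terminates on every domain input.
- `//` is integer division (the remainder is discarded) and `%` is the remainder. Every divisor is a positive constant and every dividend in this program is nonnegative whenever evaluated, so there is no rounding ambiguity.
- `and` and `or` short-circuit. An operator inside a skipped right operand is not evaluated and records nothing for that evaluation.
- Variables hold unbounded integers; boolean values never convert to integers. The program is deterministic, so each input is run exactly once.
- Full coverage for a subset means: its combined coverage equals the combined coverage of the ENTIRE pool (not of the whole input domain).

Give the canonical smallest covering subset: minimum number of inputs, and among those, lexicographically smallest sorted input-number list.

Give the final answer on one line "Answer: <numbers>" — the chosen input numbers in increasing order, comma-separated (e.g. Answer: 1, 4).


input #1 (k=10, p=7): covers B1=T, B2=S, B3=T, B3=F, B4=F, B5=E, B6=T, B7=E, B8=S, B10=T
input #2 (k=4, p=12): covers B1=T, B2=S, B3=T, B3=F, B4=T, B5=S, B10=F
input #3 (k=6, p=11): covers B1=T, B2=S, B3=T, B3=F, B4=T, B5=E, B10=F
input #4 (k=10, p=0): covers B1=F, B2=E, B3=T, B3=F, B4=T, B5=S, B10=T
input #5 (k=1, p=10): covers B1=T, B2=S, B3=T, B3=F, B4=T, B5=S, B10=F
pool-wide coverage (15 outcomes): B1=T, B1=F, B2=S, B2=E, B3=T, B3=F, B4=T, B4=F, B5=S, B5=E, B6=T, B7=E, B8=S, B10=T, B10=F
checked all size-1 subsets: none covers 15 outcomes (max 10/15)
checked all size-2 subsets: none covers 15 outcomes (max 14/15)
size 3: inputs {1, 2, 4} cover all 15 outcomes, and no lexicographically smaller subset of this size does
Answer: 1, 2, 4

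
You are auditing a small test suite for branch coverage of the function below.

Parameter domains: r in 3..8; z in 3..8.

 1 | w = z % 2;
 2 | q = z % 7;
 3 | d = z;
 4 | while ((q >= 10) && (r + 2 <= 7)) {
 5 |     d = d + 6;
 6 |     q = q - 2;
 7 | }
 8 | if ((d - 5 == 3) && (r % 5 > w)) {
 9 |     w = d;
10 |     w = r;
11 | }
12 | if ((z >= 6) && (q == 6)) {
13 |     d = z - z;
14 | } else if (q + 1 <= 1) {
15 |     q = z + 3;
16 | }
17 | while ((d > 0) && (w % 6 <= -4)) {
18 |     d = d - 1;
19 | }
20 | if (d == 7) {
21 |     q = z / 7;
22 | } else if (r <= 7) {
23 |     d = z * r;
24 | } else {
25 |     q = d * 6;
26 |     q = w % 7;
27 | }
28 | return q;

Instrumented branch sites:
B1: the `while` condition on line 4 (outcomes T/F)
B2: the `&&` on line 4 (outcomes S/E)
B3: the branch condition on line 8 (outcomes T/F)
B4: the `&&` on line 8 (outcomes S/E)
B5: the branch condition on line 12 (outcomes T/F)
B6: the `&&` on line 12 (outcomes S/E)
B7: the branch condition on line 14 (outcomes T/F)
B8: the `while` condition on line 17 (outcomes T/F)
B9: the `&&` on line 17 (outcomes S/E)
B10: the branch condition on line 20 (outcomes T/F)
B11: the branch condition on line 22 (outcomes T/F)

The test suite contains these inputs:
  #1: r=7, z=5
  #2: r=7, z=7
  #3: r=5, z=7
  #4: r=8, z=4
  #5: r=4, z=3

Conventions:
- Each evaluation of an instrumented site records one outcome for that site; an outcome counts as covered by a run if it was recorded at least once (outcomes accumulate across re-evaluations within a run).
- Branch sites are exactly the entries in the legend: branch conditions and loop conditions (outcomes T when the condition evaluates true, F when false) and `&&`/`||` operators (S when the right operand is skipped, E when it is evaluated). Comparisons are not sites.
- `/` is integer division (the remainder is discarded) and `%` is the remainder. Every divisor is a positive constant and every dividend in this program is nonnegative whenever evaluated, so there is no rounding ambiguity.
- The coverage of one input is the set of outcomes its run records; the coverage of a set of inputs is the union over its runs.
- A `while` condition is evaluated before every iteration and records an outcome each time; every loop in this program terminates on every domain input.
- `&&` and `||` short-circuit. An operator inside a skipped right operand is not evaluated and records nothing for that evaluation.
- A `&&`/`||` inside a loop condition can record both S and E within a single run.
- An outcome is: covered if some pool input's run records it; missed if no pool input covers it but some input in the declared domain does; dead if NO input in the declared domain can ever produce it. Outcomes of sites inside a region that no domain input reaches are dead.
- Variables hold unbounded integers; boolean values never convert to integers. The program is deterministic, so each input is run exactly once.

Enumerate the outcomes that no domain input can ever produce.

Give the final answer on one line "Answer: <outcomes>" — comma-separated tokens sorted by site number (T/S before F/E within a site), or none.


sweeping the full domain (36 inputs) for each outcome:
  B1=T: no domain input ever produces it -> dead
  B2=E: no domain input ever produces it -> dead
  B8=T: no domain input ever produces it -> dead
  reachable outcomes have witnesses, e.g. B1=F (e.g. r=3, z=3), B2=S (e.g. r=3, z=3), B3=T (e.g. r=3, z=8), B3=F (e.g. r=3, z=3)
Answer: B1=T, B2=E, B8=T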